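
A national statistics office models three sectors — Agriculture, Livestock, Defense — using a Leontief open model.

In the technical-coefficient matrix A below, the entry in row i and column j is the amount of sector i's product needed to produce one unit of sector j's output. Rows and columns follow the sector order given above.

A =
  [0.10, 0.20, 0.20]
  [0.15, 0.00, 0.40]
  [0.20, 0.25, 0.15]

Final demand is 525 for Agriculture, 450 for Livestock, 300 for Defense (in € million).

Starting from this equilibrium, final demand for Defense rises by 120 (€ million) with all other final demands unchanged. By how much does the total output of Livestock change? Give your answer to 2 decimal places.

I − A =
  [   0.90    -0.20    -0.20]
  [  -0.15     1.00    -0.40]
  [  -0.20    -0.25     0.85]
Cofactors of I−A, C_ij = (−1)^(i+j)·(minor ij) (rows/columns in the sector order above):
  C_11 = (1.00)(0.85) − (-0.40)(-0.25) = 0.7500
  C_12 = −[(-0.15)(0.85) − (-0.40)(-0.20)] = 0.2075
  C_13 = (-0.15)(-0.25) − (1.00)(-0.20) = 0.2375
  C_21 = −[(-0.20)(0.85) − (-0.20)(-0.25)] = 0.2200
  C_22 = (0.90)(0.85) − (-0.20)(-0.20) = 0.7250
  C_23 = −[(0.90)(-0.25) − (-0.20)(-0.20)] = 0.2650
  C_31 = (-0.20)(-0.40) − (-0.20)(1.00) = 0.2800
  C_32 = −[(0.90)(-0.40) − (-0.20)(-0.15)] = 0.3900
  C_33 = (0.90)(1.00) − (-0.20)(-0.15) = 0.8700
det(I−A) = Σ_j (I−A)_1j·C_1j = (0.90)(0.7500) + (-0.20)(0.2075) + (-0.20)(0.2375) = 0.5860
adj(I−A) = Cᵀ =
  [ 0.7500   0.2200   0.2800]
  [ 0.2075   0.7250   0.3900]
  [ 0.2375   0.2650   0.8700]
(I − A)⁻¹ = adj(I−A) / det(I−A) ≈
  [   1.2799     0.3754     0.4778]
  [   0.3541     1.2372     0.6655]
  [   0.4053     0.4522     1.4846]
Δx = (I − A)⁻¹ Δd with Δd having +120 in the Defense component and 0 elsewhere.
So Δx_2 = L_23 · (+120), where L_23 = adj(I−A)_23 / det(I−A) = 0.3900 / 0.5860.
Δx_2 = 0.3900 × (+120) / 0.5860 = 46.80 / 0.5860 ≈ 79.86.

Δx_2 = 79.86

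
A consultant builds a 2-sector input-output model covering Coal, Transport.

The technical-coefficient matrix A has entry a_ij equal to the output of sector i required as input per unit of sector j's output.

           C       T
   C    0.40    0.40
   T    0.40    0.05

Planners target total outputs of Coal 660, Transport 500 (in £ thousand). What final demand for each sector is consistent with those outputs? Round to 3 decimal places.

I − A =
  [   0.60    -0.40]
  [  -0.40     0.95]
d = (I − A) x:
  d_C = (+0.60)·660 + (-0.40)·500 = 196.000
  d_T = (-0.40)·660 + (+0.95)·500 = 211.000

d_C = 196.000, d_T = 211.000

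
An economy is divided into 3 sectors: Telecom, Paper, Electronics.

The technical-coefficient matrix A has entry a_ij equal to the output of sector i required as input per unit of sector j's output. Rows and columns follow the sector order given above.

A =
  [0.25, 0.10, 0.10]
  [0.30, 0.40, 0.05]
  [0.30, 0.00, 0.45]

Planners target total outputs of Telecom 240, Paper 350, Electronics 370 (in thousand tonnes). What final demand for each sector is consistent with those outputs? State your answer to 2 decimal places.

d_1 = 108.00, d_2 = 119.50, d_3 = 131.50

I − A =
  [   0.75    -0.10    -0.10]
  [  -0.30     0.60    -0.05]
  [  -0.30     0.00     0.55]
d = (I − A) x:
  d_1 = (+0.75)·240 + (-0.10)·350 + (-0.10)·370 = 108.00
  d_2 = (-0.30)·240 + (+0.60)·350 + (-0.05)·370 = 119.50
  d_3 = (-0.30)·240 + (+0.00)·350 + (+0.55)·370 = 131.50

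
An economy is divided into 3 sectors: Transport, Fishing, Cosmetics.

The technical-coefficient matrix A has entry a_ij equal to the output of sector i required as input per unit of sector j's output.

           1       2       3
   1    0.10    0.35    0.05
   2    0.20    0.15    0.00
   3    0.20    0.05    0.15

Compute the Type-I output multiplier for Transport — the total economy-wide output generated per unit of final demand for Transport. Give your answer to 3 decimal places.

I − A =
  [   0.90    -0.35    -0.05]
  [  -0.20     0.85     0.00]
  [  -0.20    -0.05     0.85]
Cofactors of I−A, C_ij = (−1)^(i+j)·(minor ij) (rows/columns in the sector order above):
  C_11 = (0.85)(0.85) − (0.00)(-0.05) = 0.7225
  C_12 = −[(-0.20)(0.85) − (0.00)(-0.20)] = 0.1700
  C_13 = (-0.20)(-0.05) − (0.85)(-0.20) = 0.1800
  C_21 = −[(-0.35)(0.85) − (-0.05)(-0.05)] = 0.3000
  C_22 = (0.90)(0.85) − (-0.05)(-0.20) = 0.7550
  C_23 = −[(0.90)(-0.05) − (-0.35)(-0.20)] = 0.1150
  C_31 = (-0.35)(0.00) − (-0.05)(0.85) = 0.0425
  C_32 = −[(0.90)(0.00) − (-0.05)(-0.20)] = 0.0100
  C_33 = (0.90)(0.85) − (-0.35)(-0.20) = 0.6950
det(I−A) = Σ_j (I−A)_1j·C_1j = (0.90)(0.7225) + (-0.35)(0.1700) + (-0.05)(0.1800) = 0.58175
adj(I−A) = Cᵀ =
  [ 0.7225   0.3000   0.0425]
  [ 0.1700   0.7550   0.0100]
  [ 0.1800   0.1150   0.6950]
(I − A)⁻¹ = adj(I−A) / det(I−A) ≈
  [   1.2419     0.5157     0.0731]
  [   0.2922     1.2978     0.0172]
  [   0.3094     0.1977     1.1947]
The output multiplier for sector j is the column-j sum of the Leontief inverse (I − A)⁻¹ = adj(I−A) / det(I−A).
Column 1 of adj(I−A): (0.7225, 0.1700, 0.1800); det(I−A) = 0.58175.
m_1 = (0.7225 + 0.1700 + 0.1800) / 0.58175 = 1.0725 / 0.58175 ≈ 1.844.

m_1 = 1.844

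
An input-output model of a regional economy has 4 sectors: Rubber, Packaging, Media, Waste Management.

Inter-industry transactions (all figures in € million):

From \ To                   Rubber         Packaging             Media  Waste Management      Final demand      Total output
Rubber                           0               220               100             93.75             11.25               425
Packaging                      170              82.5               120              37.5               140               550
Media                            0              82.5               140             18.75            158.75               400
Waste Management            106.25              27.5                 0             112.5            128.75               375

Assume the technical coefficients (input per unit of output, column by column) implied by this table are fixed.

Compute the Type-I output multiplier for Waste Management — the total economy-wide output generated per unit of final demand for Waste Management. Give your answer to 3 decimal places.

m_W = 3.510

Technical coefficients a_ij = z_ij / X_j:
  a_RR = 0/425 = 0.00, a_PR = 170/425 = 0.40, a_MR = 0/425 = 0.00, a_WR = 106.25/425 = 0.25
  a_RP = 220/550 = 0.40, a_PP = 82.5/550 = 0.15, a_MP = 82.5/550 = 0.15, a_WP = 27.5/550 = 0.05
  a_RM = 100/400 = 0.25, a_PM = 120/400 = 0.30, a_MM = 140/400 = 0.35, a_WM = 0/400 = 0.00
  a_RW = 93.75/375 = 0.25, a_PW = 37.5/375 = 0.10, a_MW = 18.75/375 = 0.05, a_WW = 112.5/375 = 0.30
I − A =
  [   1.00    -0.40    -0.25    -0.25]
  [  -0.40     0.85    -0.30    -0.10]
  [   0.00    -0.15     0.65    -0.05]
  [  -0.25    -0.05     0.00     0.70]
Compute the cofactors C_ij = (−1)^(i+j)·(3×3 minor ij) of I−A; the adjugate is their transpose:
adj(I−A) = Cᵀ =
  [ 0.351250   0.217000   0.235250   0.173250]
  [ 0.202000   0.411250   0.267500   0.150000]
  [ 0.057375   0.103125   0.409875   0.064500]
  [ 0.139875   0.106875   0.103125   0.388500]
det(I−A) = Σ_j (I−A)_1j·C_1j = (1.00)(0.351250) + (-0.40)(0.202000) + (-0.25)(0.057375) + (-0.25)(0.139875) = 0.2211375
(I − A)⁻¹ = adj(I−A) / det(I−A) ≈
  [   1.5884     0.9813     1.0638     0.7834]
  [   0.9135     1.8597     1.2097     0.6783]
  [   0.2595     0.4663     1.8535     0.2917]
  [   0.6325     0.4833     0.4663     1.7568]
The output multiplier for sector j is the column-j sum of the Leontief inverse (I − A)⁻¹ = adj(I−A) / det(I−A).
Column W of adj(I−A): (0.173250, 0.150000, 0.064500, 0.388500); det(I−A) = 0.2211375.
m_W = (0.173250 + 0.150000 + 0.064500 + 0.388500) / 0.2211375 = 0.77625 / 0.2211375 ≈ 3.510.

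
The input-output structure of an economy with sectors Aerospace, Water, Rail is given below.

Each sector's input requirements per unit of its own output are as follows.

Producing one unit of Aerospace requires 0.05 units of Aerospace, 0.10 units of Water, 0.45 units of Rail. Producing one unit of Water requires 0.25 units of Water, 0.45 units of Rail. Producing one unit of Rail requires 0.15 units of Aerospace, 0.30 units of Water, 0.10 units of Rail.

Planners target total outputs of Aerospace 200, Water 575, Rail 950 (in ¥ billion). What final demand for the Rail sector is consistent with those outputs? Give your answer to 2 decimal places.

I − A =
  [   0.95     0.00    -0.15]
  [  -0.10     0.75    -0.30]
  [  -0.45    -0.45     0.90]
d = (I − A) x:
  d_A = (+0.95)·200 + (+0.00)·575 + (-0.15)·950 = 47.50
  d_W = (-0.10)·200 + (+0.75)·575 + (-0.30)·950 = 126.25
  d_R = (-0.45)·200 + (-0.45)·575 + (+0.90)·950 = 506.25

d_R = 506.25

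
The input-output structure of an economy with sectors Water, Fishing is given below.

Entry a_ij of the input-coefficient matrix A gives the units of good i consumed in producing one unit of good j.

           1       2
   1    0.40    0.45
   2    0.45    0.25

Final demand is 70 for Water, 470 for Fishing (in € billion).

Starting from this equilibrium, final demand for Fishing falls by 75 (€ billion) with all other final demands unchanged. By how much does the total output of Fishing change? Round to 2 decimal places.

Δx_2 = -181.82

I − A =
  [   0.60    -0.45]
  [  -0.45     0.75]
det(I−A) = (0.60)(0.75) − (-0.45)(-0.45) = 0.2475
adj(I−A) = [[0.75, 0.45], [0.45, 0.60]]
(I − A)⁻¹ = adj(I−A) / det(I−A) ≈
  [   3.0303     1.8182]
  [   1.8182     2.4242]
Δx = (I − A)⁻¹ Δd with Δd having -75 in the Fishing component and 0 elsewhere.
So Δx_2 = L_22 · (-75), where L_22 = adj(I−A)_22 / det(I−A) = 0.60 / 0.2475.
Δx_2 = 0.60 × (-75) / 0.2475 = -45.00 / 0.2475 ≈ -181.82.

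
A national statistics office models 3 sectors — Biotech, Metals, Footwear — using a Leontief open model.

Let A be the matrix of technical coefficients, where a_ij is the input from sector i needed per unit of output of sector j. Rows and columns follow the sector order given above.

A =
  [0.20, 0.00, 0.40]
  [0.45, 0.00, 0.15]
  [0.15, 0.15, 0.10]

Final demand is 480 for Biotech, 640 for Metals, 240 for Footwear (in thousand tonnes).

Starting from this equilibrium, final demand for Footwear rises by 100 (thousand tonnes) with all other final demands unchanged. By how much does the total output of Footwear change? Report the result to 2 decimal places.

I − A =
  [   0.80     0.00    -0.40]
  [  -0.45     1.00    -0.15]
  [  -0.15    -0.15     0.90]
Cofactors of I−A, C_ij = (−1)^(i+j)·(minor ij) (rows/columns in the sector order above):
  C_11 = (1.00)(0.90) − (-0.15)(-0.15) = 0.8775
  C_12 = −[(-0.45)(0.90) − (-0.15)(-0.15)] = 0.4275
  C_13 = (-0.45)(-0.15) − (1.00)(-0.15) = 0.2175
  C_21 = −[(0.00)(0.90) − (-0.40)(-0.15)] = 0.0600
  C_22 = (0.80)(0.90) − (-0.40)(-0.15) = 0.6600
  C_23 = −[(0.80)(-0.15) − (0.00)(-0.15)] = 0.1200
  C_31 = (0.00)(-0.15) − (-0.40)(1.00) = 0.4000
  C_32 = −[(0.80)(-0.15) − (-0.40)(-0.45)] = 0.3000
  C_33 = (0.80)(1.00) − (0.00)(-0.45) = 0.8000
det(I−A) = Σ_j (I−A)_1j·C_1j = (0.80)(0.8775) + (0.00)(0.4275) + (-0.40)(0.2175) = 0.6150
adj(I−A) = Cᵀ =
  [ 0.8775   0.0600   0.4000]
  [ 0.4275   0.6600   0.3000]
  [ 0.2175   0.1200   0.8000]
(I − A)⁻¹ = adj(I−A) / det(I−A) ≈
  [   1.4268     0.0976     0.6504]
  [   0.6951     1.0732     0.4878]
  [   0.3537     0.1951     1.3008]
Δx = (I − A)⁻¹ Δd with Δd having +100 in the Footwear component and 0 elsewhere.
So Δx_3 = L_33 · (+100), where L_33 = adj(I−A)_33 / det(I−A) = 0.8000 / 0.6150.
Δx_3 = 0.8000 × (+100) / 0.6150 = 80.00 / 0.6150 ≈ 130.08.

Δx_3 = 130.08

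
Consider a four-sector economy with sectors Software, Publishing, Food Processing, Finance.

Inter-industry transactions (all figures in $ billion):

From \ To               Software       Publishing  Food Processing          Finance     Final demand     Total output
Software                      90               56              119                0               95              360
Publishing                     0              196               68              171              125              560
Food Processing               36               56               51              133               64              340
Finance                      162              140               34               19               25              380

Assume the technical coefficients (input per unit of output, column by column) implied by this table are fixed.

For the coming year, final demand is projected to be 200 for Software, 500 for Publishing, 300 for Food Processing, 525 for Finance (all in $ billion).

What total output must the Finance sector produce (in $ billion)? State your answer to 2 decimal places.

x_4 = 2163.06

Technical coefficients a_ij = z_ij / X_j:
  a_11 = 90/360 = 0.25, a_21 = 0/360 = 0.00, a_31 = 36/360 = 0.10, a_41 = 162/360 = 0.45
  a_12 = 56/560 = 0.10, a_22 = 196/560 = 0.35, a_32 = 56/560 = 0.10, a_42 = 140/560 = 0.25
  a_13 = 119/340 = 0.35, a_23 = 68/340 = 0.20, a_33 = 51/340 = 0.15, a_43 = 34/340 = 0.10
  a_14 = 0/380 = 0.00, a_24 = 171/380 = 0.45, a_34 = 133/380 = 0.35, a_44 = 19/380 = 0.05
I − A =
  [   0.75    -0.10    -0.35     0.00]
  [   0.00     0.65    -0.20    -0.45]
  [  -0.10    -0.10     0.85    -0.35]
  [  -0.45    -0.25    -0.10     0.95]
Compute the cofactors C_ij = (−1)^(i+j)·(3×3 minor ij) of I−A; the adjugate is their transpose:
adj(I−A) = Cᵀ =
  [ 0.365500   0.141125   0.200250   0.140625]
  [ 0.227125   0.491000   0.247125   0.323625]
  [ 0.173125   0.162125   0.358500   0.208875]
  [ 0.251125   0.213125   0.197625   0.374625]
det(I−A) = Σ_j (I−A)_1j·C_1j = (0.75)(0.365500) + (-0.10)(0.227125) + (-0.35)(0.173125) + (0.00)(0.251125) = 0.19081875
(I − A)⁻¹ = adj(I−A) / det(I−A) ≈
  [   1.9154     0.7396     1.0494     0.7370]
  [   1.1903     2.5731     1.2951     1.6960]
  [   0.9073     0.8496     1.8787     1.0946]
  [   1.3160     1.1169     1.0357     1.9633]
x = (I − A)⁻¹ d = adj(I−A)·d / det(I−A), with det(I−A) = 0.19081875:
  x_1 = (0.365500·200 + 0.141125·500 + 0.200250·300 + 0.140625·525) / 0.19081875 = 277.565625 / 0.19081875 ≈ 1454.60
  x_2 = (0.227125·200 + 0.491000·500 + 0.247125·300 + 0.323625·525) / 0.19081875 = 534.965625 / 0.19081875 ≈ 2803.53
  x_3 = (0.173125·200 + 0.162125·500 + 0.358500·300 + 0.208875·525) / 0.19081875 = 332.896875 / 0.19081875 ≈ 1744.57
  x_4 = (0.251125·200 + 0.213125·500 + 0.197625·300 + 0.374625·525) / 0.19081875 = 412.753125 / 0.19081875 ≈ 2163.06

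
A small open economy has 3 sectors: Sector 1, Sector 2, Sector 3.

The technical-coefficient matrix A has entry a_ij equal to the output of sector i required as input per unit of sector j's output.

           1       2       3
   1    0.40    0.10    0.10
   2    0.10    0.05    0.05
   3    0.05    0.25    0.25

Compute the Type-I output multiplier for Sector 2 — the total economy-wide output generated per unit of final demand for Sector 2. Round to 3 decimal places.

I − A =
  [   0.60    -0.10    -0.10]
  [  -0.10     0.95    -0.05]
  [  -0.05    -0.25     0.75]
Cofactors of I−A, C_ij = (−1)^(i+j)·(minor ij) (rows/columns in the sector order above):
  C_11 = (0.95)(0.75) − (-0.05)(-0.25) = 0.7000
  C_12 = −[(-0.10)(0.75) − (-0.05)(-0.05)] = 0.0775
  C_13 = (-0.10)(-0.25) − (0.95)(-0.05) = 0.0725
  C_21 = −[(-0.10)(0.75) − (-0.10)(-0.25)] = 0.1000
  C_22 = (0.60)(0.75) − (-0.10)(-0.05) = 0.4450
  C_23 = −[(0.60)(-0.25) − (-0.10)(-0.05)] = 0.1550
  C_31 = (-0.10)(-0.05) − (-0.10)(0.95) = 0.1000
  C_32 = −[(0.60)(-0.05) − (-0.10)(-0.10)] = 0.0400
  C_33 = (0.60)(0.95) − (-0.10)(-0.10) = 0.5600
det(I−A) = Σ_j (I−A)_1j·C_1j = (0.60)(0.7000) + (-0.10)(0.0775) + (-0.10)(0.0725) = 0.4050
adj(I−A) = Cᵀ =
  [ 0.7000   0.1000   0.1000]
  [ 0.0775   0.4450   0.0400]
  [ 0.0725   0.1550   0.5600]
(I − A)⁻¹ = adj(I−A) / det(I−A) ≈
  [   1.7284     0.2469     0.2469]
  [   0.1914     1.0988     0.0988]
  [   0.1790     0.3827     1.3827]
The output multiplier for sector j is the column-j sum of the Leontief inverse (I − A)⁻¹ = adj(I−A) / det(I−A).
Column 2 of adj(I−A): (0.1000, 0.4450, 0.1550); det(I−A) = 0.4050.
m_2 = (0.1000 + 0.4450 + 0.1550) / 0.4050 = 0.70 / 0.4050 ≈ 1.728.

m_2 = 1.728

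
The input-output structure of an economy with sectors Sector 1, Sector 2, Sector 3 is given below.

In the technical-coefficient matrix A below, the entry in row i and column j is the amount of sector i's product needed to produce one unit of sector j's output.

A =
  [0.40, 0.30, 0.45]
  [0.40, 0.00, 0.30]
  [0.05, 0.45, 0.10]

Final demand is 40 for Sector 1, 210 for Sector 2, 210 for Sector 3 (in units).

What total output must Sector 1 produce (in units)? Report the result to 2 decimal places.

x_1 = 1000.93

I − A =
  [   0.60    -0.30    -0.45]
  [  -0.40     1.00    -0.30]
  [  -0.05    -0.45     0.90]
Cofactors of I−A, C_ij = (−1)^(i+j)·(minor ij) (rows/columns in the sector order above):
  C_11 = (1.00)(0.90) − (-0.30)(-0.45) = 0.7650
  C_12 = −[(-0.40)(0.90) − (-0.30)(-0.05)] = 0.3750
  C_13 = (-0.40)(-0.45) − (1.00)(-0.05) = 0.2300
  C_21 = −[(-0.30)(0.90) − (-0.45)(-0.45)] = 0.4725
  C_22 = (0.60)(0.90) − (-0.45)(-0.05) = 0.5175
  C_23 = −[(0.60)(-0.45) − (-0.30)(-0.05)] = 0.2850
  C_31 = (-0.30)(-0.30) − (-0.45)(1.00) = 0.5400
  C_32 = −[(0.60)(-0.30) − (-0.45)(-0.40)] = 0.3600
  C_33 = (0.60)(1.00) − (-0.30)(-0.40) = 0.4800
det(I−A) = Σ_j (I−A)_1j·C_1j = (0.60)(0.7650) + (-0.30)(0.3750) + (-0.45)(0.2300) = 0.2430
adj(I−A) = Cᵀ =
  [ 0.7650   0.4725   0.5400]
  [ 0.3750   0.5175   0.3600]
  [ 0.2300   0.2850   0.4800]
(I − A)⁻¹ = adj(I−A) / det(I−A) ≈
  [   3.1481     1.9444     2.2222]
  [   1.5432     2.1296     1.4815]
  [   0.9465     1.1728     1.9753]
x = (I − A)⁻¹ d = adj(I−A)·d / det(I−A), with det(I−A) = 0.2430:
  x_1 = (0.7650·40 + 0.4725·210 + 0.5400·210) / 0.2430 = 243.225 / 0.2430 ≈ 1000.93
  x_2 = (0.3750·40 + 0.5175·210 + 0.3600·210) / 0.2430 = 199.275 / 0.2430 ≈ 820.06
  x_3 = (0.2300·40 + 0.2850·210 + 0.4800·210) / 0.2430 = 169.85 / 0.2430 ≈ 698.97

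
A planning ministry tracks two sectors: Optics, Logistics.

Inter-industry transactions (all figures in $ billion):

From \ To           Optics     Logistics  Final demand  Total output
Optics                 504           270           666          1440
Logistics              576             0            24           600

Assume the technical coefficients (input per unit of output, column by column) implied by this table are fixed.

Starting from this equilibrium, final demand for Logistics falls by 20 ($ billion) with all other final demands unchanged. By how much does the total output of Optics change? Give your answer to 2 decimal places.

Technical coefficients a_ij = z_ij / X_j:
  a_OO = 504/1440 = 0.35, a_LO = 576/1440 = 0.40
  a_OL = 270/600 = 0.45, a_LL = 0/600 = 0.00
I − A =
  [   0.65    -0.45]
  [  -0.40     1.00]
det(I−A) = (0.65)(1.00) − (-0.45)(-0.40) = 0.4700
adj(I−A) = [[1.00, 0.45], [0.40, 0.65]]
(I − A)⁻¹ = adj(I−A) / det(I−A) ≈
  [   2.1277     0.9574]
  [   0.8511     1.3830]
Δx = (I − A)⁻¹ Δd with Δd having -20 in the Logistics component and 0 elsewhere.
So Δx_O = L_OL · (-20), where L_OL = adj(I−A)_OL / det(I−A) = 0.45 / 0.4700.
Δx_O = 0.45 × (-20) / 0.4700 = -9.00 / 0.4700 ≈ -19.15.

Δx_O = -19.15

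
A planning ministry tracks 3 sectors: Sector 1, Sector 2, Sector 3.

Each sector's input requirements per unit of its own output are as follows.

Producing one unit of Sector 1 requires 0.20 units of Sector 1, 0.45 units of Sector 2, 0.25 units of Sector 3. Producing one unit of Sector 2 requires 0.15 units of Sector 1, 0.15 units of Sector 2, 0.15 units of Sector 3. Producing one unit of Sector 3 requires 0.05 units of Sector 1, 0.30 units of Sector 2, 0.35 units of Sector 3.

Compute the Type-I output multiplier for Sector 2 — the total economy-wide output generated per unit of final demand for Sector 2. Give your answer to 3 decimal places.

m_2 = 2.286

I − A =
  [   0.80    -0.15    -0.05]
  [  -0.45     0.85    -0.30]
  [  -0.25    -0.15     0.65]
Cofactors of I−A, C_ij = (−1)^(i+j)·(minor ij) (rows/columns in the sector order above):
  C_11 = (0.85)(0.65) − (-0.30)(-0.15) = 0.5075
  C_12 = −[(-0.45)(0.65) − (-0.30)(-0.25)] = 0.3675
  C_13 = (-0.45)(-0.15) − (0.85)(-0.25) = 0.2800
  C_21 = −[(-0.15)(0.65) − (-0.05)(-0.15)] = 0.1050
  C_22 = (0.80)(0.65) − (-0.05)(-0.25) = 0.5075
  C_23 = −[(0.80)(-0.15) − (-0.15)(-0.25)] = 0.1575
  C_31 = (-0.15)(-0.30) − (-0.05)(0.85) = 0.0875
  C_32 = −[(0.80)(-0.30) − (-0.05)(-0.45)] = 0.2625
  C_33 = (0.80)(0.85) − (-0.15)(-0.45) = 0.6125
det(I−A) = Σ_j (I−A)_1j·C_1j = (0.80)(0.5075) + (-0.15)(0.3675) + (-0.05)(0.2800) = 0.336875
adj(I−A) = Cᵀ =
  [ 0.5075   0.1050   0.0875]
  [ 0.3675   0.5075   0.2625]
  [ 0.2800   0.1575   0.6125]
(I − A)⁻¹ = adj(I−A) / det(I−A) ≈
  [   1.5065     0.3117     0.2597]
  [   1.0909     1.5065     0.7792]
  [   0.8312     0.4675     1.8182]
The output multiplier for sector j is the column-j sum of the Leontief inverse (I − A)⁻¹ = adj(I−A) / det(I−A).
Column 2 of adj(I−A): (0.1050, 0.5075, 0.1575); det(I−A) = 0.336875.
m_2 = (0.1050 + 0.5075 + 0.1575) / 0.336875 = 0.77 / 0.336875 ≈ 2.286.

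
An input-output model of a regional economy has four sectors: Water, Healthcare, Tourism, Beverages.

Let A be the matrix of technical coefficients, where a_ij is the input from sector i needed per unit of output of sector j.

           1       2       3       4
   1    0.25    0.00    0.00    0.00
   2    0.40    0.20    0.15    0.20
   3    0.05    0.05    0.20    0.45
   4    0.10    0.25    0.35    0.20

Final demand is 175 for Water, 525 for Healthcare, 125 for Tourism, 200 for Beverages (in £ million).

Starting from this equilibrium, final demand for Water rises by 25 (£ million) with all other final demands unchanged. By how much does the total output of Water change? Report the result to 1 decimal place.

Δx_1 = 33.3

I − A =
  [   0.75     0.00     0.00     0.00]
  [  -0.40     0.80    -0.15    -0.20]
  [  -0.05    -0.05     0.80    -0.45]
  [  -0.10    -0.25    -0.35     0.80]
Compute the cofactors C_ij = (−1)^(i+j)·(3×3 minor ij) of I−A; the adjugate is their transpose:
adj(I−A) = Cᵀ =
  [ 0.319625   0.000000   0.000000   0.000000]
  [ 0.225250   0.361875   0.142500   0.170625]
  [ 0.127500   0.114375   0.442500   0.277500]
  [ 0.166125   0.163125   0.238125   0.474375]
det(I−A) = Σ_j (I−A)_1j·C_1j = (0.75)(0.319625) + (0.00)(0.225250) + (0.00)(0.127500) + (0.00)(0.166125) = 0.23971875
(I − A)⁻¹ = adj(I−A) / det(I−A) ≈
  [   1.3333     0.0000     0.0000     0.0000]
  [   0.9396     1.5096     0.5944     0.7118]
  [   0.5319     0.4771     1.8459     1.1576]
  [   0.6930     0.6805     0.9934     1.9789]
Δx = (I − A)⁻¹ Δd with Δd having +25 in the Water component and 0 elsewhere.
So Δx_1 = L_11 · (+25), where L_11 = adj(I−A)_11 / det(I−A) = 0.319625 / 0.23971875.
Δx_1 = 0.319625 × (+25) / 0.23971875 = 7.990625 / 0.23971875 ≈ 33.3.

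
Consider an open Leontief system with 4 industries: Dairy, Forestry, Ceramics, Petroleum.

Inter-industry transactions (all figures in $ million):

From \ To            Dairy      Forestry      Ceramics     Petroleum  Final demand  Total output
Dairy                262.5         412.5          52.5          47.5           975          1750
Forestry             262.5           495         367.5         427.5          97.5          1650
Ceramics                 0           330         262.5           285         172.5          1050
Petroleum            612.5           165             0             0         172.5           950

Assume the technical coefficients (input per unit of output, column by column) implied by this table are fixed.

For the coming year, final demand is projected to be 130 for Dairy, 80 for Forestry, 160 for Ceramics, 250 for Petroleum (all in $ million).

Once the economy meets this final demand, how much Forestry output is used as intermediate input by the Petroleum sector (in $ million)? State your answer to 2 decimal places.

z_24 = 225.71

Technical coefficients a_ij = z_ij / X_j:
  a_11 = 262.5/1750 = 0.15, a_21 = 262.5/1750 = 0.15, a_31 = 0/1750 = 0.00, a_41 = 612.5/1750 = 0.35
  a_12 = 412.5/1650 = 0.25, a_22 = 495/1650 = 0.30, a_32 = 330/1650 = 0.20, a_42 = 165/1650 = 0.10
  a_13 = 52.5/1050 = 0.05, a_23 = 367.5/1050 = 0.35, a_33 = 262.5/1050 = 0.25, a_43 = 0/1050 = 0.00
  a_14 = 47.5/950 = 0.05, a_24 = 427.5/950 = 0.45, a_34 = 285/950 = 0.30, a_44 = 0/950 = 0.00
I − A =
  [   0.85    -0.25    -0.05    -0.05]
  [  -0.15     0.70    -0.35    -0.45]
  [   0.00    -0.20     0.75    -0.30]
  [  -0.35    -0.10     0.00     1.00]
Compute the cofactors C_ij = (−1)^(i+j)·(3×3 minor ij) of I−A; the adjugate is their transpose:
adj(I−A) = Cᵀ =
  [ 0.410750   0.202750   0.122000   0.148375]
  [ 0.267375   0.619125   0.306750   0.384000]
  [ 0.139500   0.218250   0.466875   0.245250]
  [ 0.170500   0.132875   0.073375   0.357125]
det(I−A) = Σ_j (I−A)_1j·C_1j = (0.85)(0.410750) + (-0.25)(0.267375) + (-0.05)(0.139500) + (-0.05)(0.170500) = 0.26679375
(I − A)⁻¹ = adj(I−A) / det(I−A) ≈
  [   1.5396     0.7600     0.4573     0.5561]
  [   1.0022     2.3206     1.1498     1.4393]
  [   0.5229     0.8180     1.7499     0.9192]
  [   0.6391     0.4980     0.2750     1.3386]
First solve x = (I − A)⁻¹ d = adj(I−A)·d / det(I−A); in particular x_4 = (0.170500·130 + 0.132875·80 + 0.073375·160 + 0.357125·250) / 0.26679375 = 133.81625 / 0.26679375 ≈ 501.5719.
Intermediate flow from 2 to 4: z_24 = a_24 · x_4 = 0.45 × 133.81625 / 0.26679375 = 60.2173125 / 0.26679375 ≈ 225.71.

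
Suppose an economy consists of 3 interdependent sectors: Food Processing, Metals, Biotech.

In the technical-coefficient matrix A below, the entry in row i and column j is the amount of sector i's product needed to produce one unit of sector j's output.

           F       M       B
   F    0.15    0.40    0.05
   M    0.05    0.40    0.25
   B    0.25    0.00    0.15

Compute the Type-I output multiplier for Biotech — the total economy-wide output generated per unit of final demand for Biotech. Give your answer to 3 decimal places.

I − A =
  [   0.85    -0.40    -0.05]
  [  -0.05     0.60    -0.25]
  [  -0.25     0.00     0.85]
Cofactors of I−A, C_ij = (−1)^(i+j)·(minor ij) (rows/columns in the sector order above):
  C_11 = (0.60)(0.85) − (-0.25)(0.00) = 0.5100
  C_12 = −[(-0.05)(0.85) − (-0.25)(-0.25)] = 0.1050
  C_13 = (-0.05)(0.00) − (0.60)(-0.25) = 0.1500
  C_21 = −[(-0.40)(0.85) − (-0.05)(0.00)] = 0.3400
  C_22 = (0.85)(0.85) − (-0.05)(-0.25) = 0.7100
  C_23 = −[(0.85)(0.00) − (-0.40)(-0.25)] = 0.1000
  C_31 = (-0.40)(-0.25) − (-0.05)(0.60) = 0.1300
  C_32 = −[(0.85)(-0.25) − (-0.05)(-0.05)] = 0.2150
  C_33 = (0.85)(0.60) − (-0.40)(-0.05) = 0.4900
det(I−A) = Σ_j (I−A)_1j·C_1j = (0.85)(0.5100) + (-0.40)(0.1050) + (-0.05)(0.1500) = 0.3840
adj(I−A) = Cᵀ =
  [ 0.5100   0.3400   0.1300]
  [ 0.1050   0.7100   0.2150]
  [ 0.1500   0.1000   0.4900]
(I − A)⁻¹ = adj(I−A) / det(I−A) ≈
  [   1.3281     0.8854     0.3385]
  [   0.2734     1.8490     0.5599]
  [   0.3906     0.2604     1.2760]
The output multiplier for sector j is the column-j sum of the Leontief inverse (I − A)⁻¹ = adj(I−A) / det(I−A).
Column B of adj(I−A): (0.1300, 0.2150, 0.4900); det(I−A) = 0.3840.
m_B = (0.1300 + 0.2150 + 0.4900) / 0.3840 = 0.835 / 0.3840 ≈ 2.174.

m_B = 2.174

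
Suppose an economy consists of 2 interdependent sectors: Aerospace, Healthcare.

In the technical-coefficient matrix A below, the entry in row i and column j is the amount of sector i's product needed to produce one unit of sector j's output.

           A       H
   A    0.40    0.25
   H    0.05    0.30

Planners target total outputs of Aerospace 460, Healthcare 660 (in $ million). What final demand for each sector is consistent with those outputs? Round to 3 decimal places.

d_A = 111.000, d_H = 439.000

I − A =
  [   0.60    -0.25]
  [  -0.05     0.70]
d = (I − A) x:
  d_A = (+0.60)·460 + (-0.25)·660 = 111.000
  d_H = (-0.05)·460 + (+0.70)·660 = 439.000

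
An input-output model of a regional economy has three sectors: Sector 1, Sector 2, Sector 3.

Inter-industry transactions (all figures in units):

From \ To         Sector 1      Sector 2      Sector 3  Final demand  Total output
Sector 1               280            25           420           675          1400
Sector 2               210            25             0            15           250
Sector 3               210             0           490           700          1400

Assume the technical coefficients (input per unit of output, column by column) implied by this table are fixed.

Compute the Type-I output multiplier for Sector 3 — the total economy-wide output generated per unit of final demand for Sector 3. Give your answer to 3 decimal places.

m_3 = 2.442

Technical coefficients a_ij = z_ij / X_j:
  a_11 = 280/1400 = 0.20, a_21 = 210/1400 = 0.15, a_31 = 210/1400 = 0.15
  a_12 = 25/250 = 0.10, a_22 = 25/250 = 0.10, a_32 = 0/250 = 0.00
  a_13 = 420/1400 = 0.30, a_23 = 0/1400 = 0.00, a_33 = 490/1400 = 0.35
I − A =
  [   0.80    -0.10    -0.30]
  [  -0.15     0.90     0.00]
  [  -0.15     0.00     0.65]
Cofactors of I−A, C_ij = (−1)^(i+j)·(minor ij) (rows/columns in the sector order above):
  C_11 = (0.90)(0.65) − (0.00)(0.00) = 0.5850
  C_12 = −[(-0.15)(0.65) − (0.00)(-0.15)] = 0.0975
  C_13 = (-0.15)(0.00) − (0.90)(-0.15) = 0.1350
  C_21 = −[(-0.10)(0.65) − (-0.30)(0.00)] = 0.0650
  C_22 = (0.80)(0.65) − (-0.30)(-0.15) = 0.4750
  C_23 = −[(0.80)(0.00) − (-0.10)(-0.15)] = 0.0150
  C_31 = (-0.10)(0.00) − (-0.30)(0.90) = 0.2700
  C_32 = −[(0.80)(0.00) − (-0.30)(-0.15)] = 0.0450
  C_33 = (0.80)(0.90) − (-0.10)(-0.15) = 0.7050
det(I−A) = Σ_j (I−A)_1j·C_1j = (0.80)(0.5850) + (-0.10)(0.0975) + (-0.30)(0.1350) = 0.41775
adj(I−A) = Cᵀ =
  [ 0.5850   0.0650   0.2700]
  [ 0.0975   0.4750   0.0450]
  [ 0.1350   0.0150   0.7050]
(I − A)⁻¹ = adj(I−A) / det(I−A) ≈
  [   1.4004     0.1556     0.6463]
  [   0.2334     1.1370     0.1077]
  [   0.3232     0.0359     1.6876]
The output multiplier for sector j is the column-j sum of the Leontief inverse (I − A)⁻¹ = adj(I−A) / det(I−A).
Column 3 of adj(I−A): (0.2700, 0.0450, 0.7050); det(I−A) = 0.41775.
m_3 = (0.2700 + 0.0450 + 0.7050) / 0.41775 = 1.02 / 0.41775 ≈ 2.442.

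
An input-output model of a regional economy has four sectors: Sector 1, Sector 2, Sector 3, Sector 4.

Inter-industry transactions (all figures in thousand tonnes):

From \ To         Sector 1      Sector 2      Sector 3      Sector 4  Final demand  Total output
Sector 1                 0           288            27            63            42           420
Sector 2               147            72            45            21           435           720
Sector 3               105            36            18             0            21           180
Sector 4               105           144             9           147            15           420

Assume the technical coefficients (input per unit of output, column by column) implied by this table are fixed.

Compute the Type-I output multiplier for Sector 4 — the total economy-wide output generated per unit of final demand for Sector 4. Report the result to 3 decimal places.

Technical coefficients a_ij = z_ij / X_j:
  a_11 = 0/420 = 0.00, a_21 = 147/420 = 0.35, a_31 = 105/420 = 0.25, a_41 = 105/420 = 0.25
  a_12 = 288/720 = 0.40, a_22 = 72/720 = 0.10, a_32 = 36/720 = 0.05, a_42 = 144/720 = 0.20
  a_13 = 27/180 = 0.15, a_23 = 45/180 = 0.25, a_33 = 18/180 = 0.10, a_43 = 9/180 = 0.05
  a_14 = 63/420 = 0.15, a_24 = 21/420 = 0.05, a_34 = 0/420 = 0.00, a_44 = 147/420 = 0.35
I − A =
  [   1.00    -0.40    -0.15    -0.15]
  [  -0.35     0.90    -0.25    -0.05]
  [  -0.25    -0.05     0.90     0.00]
  [  -0.25    -0.20    -0.05     0.65]
Compute the cofactors C_ij = (−1)^(i+j)·(3×3 minor ij) of I−A; the adjugate is their transpose:
adj(I−A) = Cᵀ =
  [ 0.509250   0.266250   0.166500   0.138000]
  [ 0.257250   0.525000   0.194250   0.099750]
  [ 0.155750   0.103125   0.434750   0.043875]
  [ 0.287000   0.271875   0.157250   0.610125]
det(I−A) = Σ_j (I−A)_1j·C_1j = (1.00)(0.509250) + (-0.40)(0.257250) + (-0.15)(0.155750) + (-0.15)(0.287000) = 0.3399375
(I − A)⁻¹ = adj(I−A) / det(I−A) ≈
  [   1.4981     0.7832     0.4898     0.4060]
  [   0.7568     1.5444     0.5714     0.2934]
  [   0.4582     0.3034     1.2789     0.1291]
  [   0.8443     0.7998     0.4626     1.7948]
The output multiplier for sector j is the column-j sum of the Leontief inverse (I − A)⁻¹ = adj(I−A) / det(I−A).
Column 4 of adj(I−A): (0.138000, 0.099750, 0.043875, 0.610125); det(I−A) = 0.3399375.
m_4 = (0.138000 + 0.099750 + 0.043875 + 0.610125) / 0.3399375 = 0.89175 / 0.3399375 ≈ 2.623.

m_4 = 2.623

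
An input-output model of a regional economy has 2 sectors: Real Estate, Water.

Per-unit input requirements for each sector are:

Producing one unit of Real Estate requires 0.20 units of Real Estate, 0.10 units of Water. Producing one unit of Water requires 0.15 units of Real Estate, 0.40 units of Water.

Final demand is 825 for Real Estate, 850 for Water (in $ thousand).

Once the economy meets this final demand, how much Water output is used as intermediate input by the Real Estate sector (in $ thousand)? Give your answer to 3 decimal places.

I − A =
  [   0.80    -0.15]
  [  -0.10     0.60]
det(I−A) = (0.80)(0.60) − (-0.15)(-0.10) = 0.4650
adj(I−A) = [[0.60, 0.15], [0.10, 0.80]]
(I − A)⁻¹ = adj(I−A) / det(I−A) ≈
  [   1.2903     0.3226]
  [   0.2151     1.7204]
First solve x = (I − A)⁻¹ d = adj(I−A)·d / det(I−A); in particular x_1 = (0.60·825 + 0.15·850) / 0.4650 = 622.50 / 0.4650 ≈ 1338.70968.
Intermediate flow from 2 to 1: z_21 = a_21 · x_1 = 0.10 × 622.50 / 0.4650 = 62.25 / 0.4650 ≈ 133.871.

z_21 = 133.871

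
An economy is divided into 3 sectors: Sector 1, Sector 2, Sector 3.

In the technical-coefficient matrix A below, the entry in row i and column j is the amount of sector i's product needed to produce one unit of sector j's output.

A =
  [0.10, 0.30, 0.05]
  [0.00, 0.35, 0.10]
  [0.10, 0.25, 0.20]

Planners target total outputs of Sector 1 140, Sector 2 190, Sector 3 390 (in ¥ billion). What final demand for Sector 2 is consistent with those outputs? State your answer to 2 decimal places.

I − A =
  [   0.90    -0.30    -0.05]
  [   0.00     0.65    -0.10]
  [  -0.10    -0.25     0.80]
d = (I − A) x:
  d_1 = (+0.90)·140 + (-0.30)·190 + (-0.05)·390 = 49.50
  d_2 = (+0.00)·140 + (+0.65)·190 + (-0.10)·390 = 84.50
  d_3 = (-0.10)·140 + (-0.25)·190 + (+0.80)·390 = 250.50

d_2 = 84.50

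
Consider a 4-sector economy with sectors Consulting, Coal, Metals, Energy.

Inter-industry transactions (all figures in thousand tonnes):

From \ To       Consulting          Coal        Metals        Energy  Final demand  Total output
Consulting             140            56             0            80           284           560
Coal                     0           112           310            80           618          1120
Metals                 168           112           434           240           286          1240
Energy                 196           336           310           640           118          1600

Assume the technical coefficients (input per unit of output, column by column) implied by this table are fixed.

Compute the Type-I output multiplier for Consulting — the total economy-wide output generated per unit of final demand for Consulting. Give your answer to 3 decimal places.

Technical coefficients a_ij = z_ij / X_j:
  a_11 = 140/560 = 0.25, a_21 = 0/560 = 0.00, a_31 = 168/560 = 0.30, a_41 = 196/560 = 0.35
  a_12 = 56/1120 = 0.05, a_22 = 112/1120 = 0.10, a_32 = 112/1120 = 0.10, a_42 = 336/1120 = 0.30
  a_13 = 0/1240 = 0.00, a_23 = 310/1240 = 0.25, a_33 = 434/1240 = 0.35, a_43 = 310/1240 = 0.25
  a_14 = 80/1600 = 0.05, a_24 = 80/1600 = 0.05, a_34 = 240/1600 = 0.15, a_44 = 640/1600 = 0.40
I − A =
  [   0.75    -0.05     0.00    -0.05]
  [   0.00     0.90    -0.25    -0.05]
  [  -0.30    -0.10     0.65    -0.15]
  [  -0.35    -0.30    -0.25     0.60]
Compute the cofactors C_ij = (−1)^(i+j)·(3×3 minor ij) of I−A; the adjugate is their transpose:
adj(I−A) = Cᵀ =
  [ 0.280000   0.028625   0.023125   0.031500]
  [ 0.073250   0.249250   0.117500   0.056250]
  [ 0.206500   0.093125   0.377125   0.119250]
  [ 0.286000   0.180125   0.229375   0.416250]
det(I−A) = Σ_j (I−A)_1j·C_1j = (0.75)(0.280000) + (-0.05)(0.073250) + (0.00)(0.206500) + (-0.05)(0.286000) = 0.1920375
(I − A)⁻¹ = adj(I−A) / det(I−A) ≈
  [   1.4580     0.1491     0.1204     0.1640]
  [   0.3814     1.2979     0.6119     0.2929]
  [   1.0753     0.4849     1.9638     0.6210]
  [   1.4893     0.9380     1.1944     2.1675]
The output multiplier for sector j is the column-j sum of the Leontief inverse (I − A)⁻¹ = adj(I−A) / det(I−A).
Column 1 of adj(I−A): (0.280000, 0.073250, 0.206500, 0.286000); det(I−A) = 0.1920375.
m_1 = (0.280000 + 0.073250 + 0.206500 + 0.286000) / 0.1920375 = 0.84575 / 0.1920375 ≈ 4.404.

m_1 = 4.404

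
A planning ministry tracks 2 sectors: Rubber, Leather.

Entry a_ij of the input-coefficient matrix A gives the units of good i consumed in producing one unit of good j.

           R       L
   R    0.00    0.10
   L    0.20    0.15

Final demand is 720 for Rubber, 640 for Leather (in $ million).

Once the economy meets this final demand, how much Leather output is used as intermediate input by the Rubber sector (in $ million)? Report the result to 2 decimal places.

I − A =
  [   1.00    -0.10]
  [  -0.20     0.85]
det(I−A) = (1.00)(0.85) − (-0.10)(-0.20) = 0.8300
adj(I−A) = [[0.85, 0.10], [0.20, 1.00]]
(I − A)⁻¹ = adj(I−A) / det(I−A) ≈
  [   1.0241     0.1205]
  [   0.2410     1.2048]
First solve x = (I − A)⁻¹ d = adj(I−A)·d / det(I−A); in particular x_R = (0.85·720 + 0.10·640) / 0.8300 = 676.00 / 0.8300 ≈ 814.4578.
Intermediate flow from L to R: z_LR = a_LR · x_R = 0.20 × 676.00 / 0.8300 = 135.20 / 0.8300 ≈ 162.89.

z_LR = 162.89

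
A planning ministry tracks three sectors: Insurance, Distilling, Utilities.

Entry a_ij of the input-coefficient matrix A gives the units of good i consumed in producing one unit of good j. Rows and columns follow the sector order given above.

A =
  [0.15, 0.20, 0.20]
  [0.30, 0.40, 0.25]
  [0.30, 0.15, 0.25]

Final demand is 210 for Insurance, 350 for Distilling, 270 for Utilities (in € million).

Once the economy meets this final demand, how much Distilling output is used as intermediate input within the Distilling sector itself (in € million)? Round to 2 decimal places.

z_DD = 551.57

I − A =
  [   0.85    -0.20    -0.20]
  [  -0.30     0.60    -0.25]
  [  -0.30    -0.15     0.75]
Cofactors of I−A, C_ij = (−1)^(i+j)·(minor ij) (rows/columns in the sector order above):
  C_11 = (0.60)(0.75) − (-0.25)(-0.15) = 0.4125
  C_12 = −[(-0.30)(0.75) − (-0.25)(-0.30)] = 0.3000
  C_13 = (-0.30)(-0.15) − (0.60)(-0.30) = 0.2250
  C_21 = −[(-0.20)(0.75) − (-0.20)(-0.15)] = 0.1800
  C_22 = (0.85)(0.75) − (-0.20)(-0.30) = 0.5775
  C_23 = −[(0.85)(-0.15) − (-0.20)(-0.30)] = 0.1875
  C_31 = (-0.20)(-0.25) − (-0.20)(0.60) = 0.1700
  C_32 = −[(0.85)(-0.25) − (-0.20)(-0.30)] = 0.2725
  C_33 = (0.85)(0.60) − (-0.20)(-0.30) = 0.4500
det(I−A) = Σ_j (I−A)_1j·C_1j = (0.85)(0.4125) + (-0.20)(0.3000) + (-0.20)(0.2250) = 0.245625
adj(I−A) = Cᵀ =
  [ 0.4125   0.1800   0.1700]
  [ 0.3000   0.5775   0.2725]
  [ 0.2250   0.1875   0.4500]
(I − A)⁻¹ = adj(I−A) / det(I−A) ≈
  [   1.6794     0.7328     0.6921]
  [   1.2214     2.3511     1.1094]
  [   0.9160     0.7634     1.8321]
First solve x = (I − A)⁻¹ d = adj(I−A)·d / det(I−A); in particular x_D = (0.3000·210 + 0.5775·350 + 0.2725·270) / 0.245625 = 338.70 / 0.245625 ≈ 1378.9313.
Intermediate flow from D to D: z_DD = a_DD · x_D = 0.40 × 338.70 / 0.245625 = 135.48 / 0.245625 ≈ 551.57.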